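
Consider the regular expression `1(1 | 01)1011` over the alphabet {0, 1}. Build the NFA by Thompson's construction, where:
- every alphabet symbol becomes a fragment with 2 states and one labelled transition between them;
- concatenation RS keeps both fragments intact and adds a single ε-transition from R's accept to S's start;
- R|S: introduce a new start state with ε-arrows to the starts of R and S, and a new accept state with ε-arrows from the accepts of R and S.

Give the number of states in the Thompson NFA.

18

Building bottom-up:
Each of the 8 symbol leaves contributes a 2-state fragment.
  01 = 4 states
  1 | 01 = 8 states
  1(1 | 01)1011 = 18 states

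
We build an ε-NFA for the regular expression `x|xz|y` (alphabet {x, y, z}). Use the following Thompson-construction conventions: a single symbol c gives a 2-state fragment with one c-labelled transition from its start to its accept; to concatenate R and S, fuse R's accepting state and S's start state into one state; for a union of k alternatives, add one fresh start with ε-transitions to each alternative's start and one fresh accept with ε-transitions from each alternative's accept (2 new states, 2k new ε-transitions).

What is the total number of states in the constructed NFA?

9

Per subexpression:
Each of the 4 symbol leaves contributes a 2-state fragment.
  xz : 3 states
  x|xz|y : 9 states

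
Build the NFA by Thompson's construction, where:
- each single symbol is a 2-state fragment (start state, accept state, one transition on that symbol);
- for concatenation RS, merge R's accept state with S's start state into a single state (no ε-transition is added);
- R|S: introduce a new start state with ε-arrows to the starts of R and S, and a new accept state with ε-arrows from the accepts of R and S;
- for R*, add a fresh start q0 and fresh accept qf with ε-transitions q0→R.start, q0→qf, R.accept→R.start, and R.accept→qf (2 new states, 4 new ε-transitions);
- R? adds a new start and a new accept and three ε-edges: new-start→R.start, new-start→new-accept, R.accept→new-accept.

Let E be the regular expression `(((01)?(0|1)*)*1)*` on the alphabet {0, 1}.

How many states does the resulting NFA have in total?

17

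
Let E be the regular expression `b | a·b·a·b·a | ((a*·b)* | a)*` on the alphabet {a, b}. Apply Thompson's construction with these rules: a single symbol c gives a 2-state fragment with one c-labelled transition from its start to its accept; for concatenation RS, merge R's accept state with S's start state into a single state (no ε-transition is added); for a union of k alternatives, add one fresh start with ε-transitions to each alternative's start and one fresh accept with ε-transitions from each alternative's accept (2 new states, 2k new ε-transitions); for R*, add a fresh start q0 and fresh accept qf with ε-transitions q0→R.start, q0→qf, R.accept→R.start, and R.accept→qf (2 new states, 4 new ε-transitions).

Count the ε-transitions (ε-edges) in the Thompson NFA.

22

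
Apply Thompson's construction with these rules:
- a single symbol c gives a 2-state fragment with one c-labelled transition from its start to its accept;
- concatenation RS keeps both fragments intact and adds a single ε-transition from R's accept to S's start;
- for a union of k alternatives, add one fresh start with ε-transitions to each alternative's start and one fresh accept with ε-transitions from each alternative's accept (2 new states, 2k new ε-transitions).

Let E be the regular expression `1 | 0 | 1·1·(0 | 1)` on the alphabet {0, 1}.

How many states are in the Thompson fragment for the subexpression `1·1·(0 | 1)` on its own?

10

Fragment for `1·1·(0 | 1)`:
Each of the 4 symbol leaves contributes a 2-state fragment.
  0 | 1 : 6 states
  1·1·(0 | 1) : 10 states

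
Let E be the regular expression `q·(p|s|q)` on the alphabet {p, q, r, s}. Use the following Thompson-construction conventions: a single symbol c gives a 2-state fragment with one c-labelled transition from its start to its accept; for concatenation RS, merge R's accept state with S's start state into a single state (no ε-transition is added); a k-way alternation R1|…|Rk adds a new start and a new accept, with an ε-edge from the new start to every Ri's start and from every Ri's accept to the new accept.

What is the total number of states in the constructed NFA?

9

By structural recursion:
Each of the 4 symbol leaves contributes a 2-state fragment.
  p|s|q — 8 states
  q·(p|s|q) — 9 states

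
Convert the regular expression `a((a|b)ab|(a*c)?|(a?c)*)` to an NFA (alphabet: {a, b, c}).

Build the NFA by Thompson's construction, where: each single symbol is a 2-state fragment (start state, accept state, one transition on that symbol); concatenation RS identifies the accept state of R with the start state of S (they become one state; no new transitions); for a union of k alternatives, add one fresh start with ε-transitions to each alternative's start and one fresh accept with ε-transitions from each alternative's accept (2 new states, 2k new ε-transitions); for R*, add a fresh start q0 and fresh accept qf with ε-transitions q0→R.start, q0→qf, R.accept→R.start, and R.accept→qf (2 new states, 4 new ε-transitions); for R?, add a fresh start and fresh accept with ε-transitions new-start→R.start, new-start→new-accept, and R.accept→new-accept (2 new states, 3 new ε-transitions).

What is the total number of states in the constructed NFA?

Building bottom-up:
Each of the 9 symbol leaves contributes a 2-state fragment.
  a|b : 6 states
  (a|b)ab : 8 states
  a* : 4 states
  a*c : 5 states
  (a*c)? : 7 states
  a? : 4 states
  a?c : 5 states
  (a?c)* : 7 states
  (a|b)ab|(a*c)?|(a?c)* : 24 states
  a((a|b)ab|(a*c)?|(a?c)*) : 25 states

25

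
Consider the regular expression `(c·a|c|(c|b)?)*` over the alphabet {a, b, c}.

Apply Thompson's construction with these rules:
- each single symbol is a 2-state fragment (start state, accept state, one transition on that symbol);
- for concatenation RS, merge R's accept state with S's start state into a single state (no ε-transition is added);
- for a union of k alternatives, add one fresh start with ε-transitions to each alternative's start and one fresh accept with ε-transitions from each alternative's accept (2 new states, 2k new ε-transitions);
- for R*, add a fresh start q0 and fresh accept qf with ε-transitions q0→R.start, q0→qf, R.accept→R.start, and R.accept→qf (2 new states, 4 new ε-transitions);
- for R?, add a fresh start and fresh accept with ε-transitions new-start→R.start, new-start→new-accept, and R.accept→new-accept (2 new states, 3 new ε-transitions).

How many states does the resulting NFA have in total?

17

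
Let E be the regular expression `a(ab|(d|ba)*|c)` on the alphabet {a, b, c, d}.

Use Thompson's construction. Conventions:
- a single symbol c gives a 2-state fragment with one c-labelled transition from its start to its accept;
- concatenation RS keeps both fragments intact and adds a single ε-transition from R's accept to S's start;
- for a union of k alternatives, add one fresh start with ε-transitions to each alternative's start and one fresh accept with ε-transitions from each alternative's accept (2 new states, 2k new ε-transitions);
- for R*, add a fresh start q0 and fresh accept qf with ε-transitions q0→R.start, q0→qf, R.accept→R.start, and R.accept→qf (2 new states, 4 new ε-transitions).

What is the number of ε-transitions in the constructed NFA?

17

By structural recursion:
Each of the 7 symbol leaves contributes 0 ε-transitions.
  ab = 1 ε-transition
  ba = 1 ε-transition
  d|ba = 5 ε-transitions
  (d|ba)* = 9 ε-transitions
  ab|(d|ba)*|c = 16 ε-transitions
  a(ab|(d|ba)*|c) = 17 ε-transitions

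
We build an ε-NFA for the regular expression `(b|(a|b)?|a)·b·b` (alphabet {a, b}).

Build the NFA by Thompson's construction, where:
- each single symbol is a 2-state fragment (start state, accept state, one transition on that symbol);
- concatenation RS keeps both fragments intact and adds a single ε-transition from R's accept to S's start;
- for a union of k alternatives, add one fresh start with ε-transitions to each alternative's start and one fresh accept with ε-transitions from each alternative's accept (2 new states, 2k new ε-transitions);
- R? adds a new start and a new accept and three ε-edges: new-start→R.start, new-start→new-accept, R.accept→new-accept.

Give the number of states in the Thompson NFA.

Per subexpression:
Each of the 6 symbol leaves contributes a 2-state fragment.
  a|b : 6 states
  (a|b)? : 8 states
  b|(a|b)?|a : 14 states
  (b|(a|b)?|a)·b·b : 18 states

18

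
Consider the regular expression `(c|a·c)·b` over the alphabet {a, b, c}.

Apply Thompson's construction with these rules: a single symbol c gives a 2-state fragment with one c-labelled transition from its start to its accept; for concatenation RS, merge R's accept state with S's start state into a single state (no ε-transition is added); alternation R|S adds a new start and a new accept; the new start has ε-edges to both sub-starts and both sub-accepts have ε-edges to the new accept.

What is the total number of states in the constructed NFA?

8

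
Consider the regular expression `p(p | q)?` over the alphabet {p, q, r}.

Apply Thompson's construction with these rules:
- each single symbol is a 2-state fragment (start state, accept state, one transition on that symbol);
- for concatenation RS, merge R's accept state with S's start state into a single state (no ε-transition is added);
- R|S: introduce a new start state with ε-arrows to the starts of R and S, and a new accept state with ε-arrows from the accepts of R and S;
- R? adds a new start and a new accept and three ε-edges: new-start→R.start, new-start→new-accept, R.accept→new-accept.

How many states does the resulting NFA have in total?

Building bottom-up:
Each of the 3 symbol leaves contributes a 2-state fragment.
  p | q → 6 states
  (p | q)? → 8 states
  p(p | q)? → 9 states

9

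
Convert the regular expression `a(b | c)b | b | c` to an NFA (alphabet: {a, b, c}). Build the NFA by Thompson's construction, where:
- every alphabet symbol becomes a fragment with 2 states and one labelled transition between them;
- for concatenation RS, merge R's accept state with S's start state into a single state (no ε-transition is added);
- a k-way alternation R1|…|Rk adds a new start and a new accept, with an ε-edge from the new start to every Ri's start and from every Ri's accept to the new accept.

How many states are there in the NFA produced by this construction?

14

Bottom-up over the parse tree:
Each of the 6 symbol leaves contributes a 2-state fragment.
  b | c = 6 states
  a(b | c)b = 8 states
  a(b | c)b | b | c = 14 states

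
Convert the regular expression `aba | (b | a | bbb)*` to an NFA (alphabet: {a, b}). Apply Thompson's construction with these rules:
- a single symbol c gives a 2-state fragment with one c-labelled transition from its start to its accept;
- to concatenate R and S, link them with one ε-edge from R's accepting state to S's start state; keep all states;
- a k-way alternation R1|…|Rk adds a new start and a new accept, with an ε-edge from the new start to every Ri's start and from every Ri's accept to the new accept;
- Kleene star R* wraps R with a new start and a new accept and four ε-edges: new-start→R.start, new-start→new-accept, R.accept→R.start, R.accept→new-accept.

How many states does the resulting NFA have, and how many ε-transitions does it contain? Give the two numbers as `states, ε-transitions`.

Recursing over subexpressions:
Each of the 8 symbol leaves contributes 2 states and 0 ε-transitions.
  aba — 6 states, 2 ε-transitions
  bbb — 6 states, 2 ε-transitions
  b | a | bbb — 12 states, 8 ε-transitions
  (b | a | bbb)* — 14 states, 12 ε-transitions
  aba | (b | a | bbb)* — 22 states, 18 ε-transitions

22, 18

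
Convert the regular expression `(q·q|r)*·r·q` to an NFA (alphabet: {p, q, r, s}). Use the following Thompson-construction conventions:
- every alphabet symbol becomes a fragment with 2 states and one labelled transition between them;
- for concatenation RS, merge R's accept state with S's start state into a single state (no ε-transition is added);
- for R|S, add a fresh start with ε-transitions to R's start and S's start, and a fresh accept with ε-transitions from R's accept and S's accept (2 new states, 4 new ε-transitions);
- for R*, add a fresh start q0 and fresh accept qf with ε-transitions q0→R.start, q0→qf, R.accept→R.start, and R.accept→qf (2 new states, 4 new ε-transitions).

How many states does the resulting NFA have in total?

11

By structural recursion:
Each of the 5 symbol leaves contributes a 2-state fragment.
  q·q = 3 states
  q·q|r = 7 states
  (q·q|r)* = 9 states
  (q·q|r)*·r·q = 11 states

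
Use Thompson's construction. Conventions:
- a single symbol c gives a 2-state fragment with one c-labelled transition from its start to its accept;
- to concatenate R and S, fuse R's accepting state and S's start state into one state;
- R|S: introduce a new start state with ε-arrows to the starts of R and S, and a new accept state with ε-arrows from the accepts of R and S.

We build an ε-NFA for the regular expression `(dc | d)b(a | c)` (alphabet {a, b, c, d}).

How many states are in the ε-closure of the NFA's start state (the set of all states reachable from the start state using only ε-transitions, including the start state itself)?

3

Work bottom-up. For each fragment F, track |ε-closure(F.start)| and whether F's accept lies in that closure (i.e. whether F accepts ε). A single-symbol fragment has closure size 1 and does not accept ε.
  dc → |closure| equals the left operand's closure size = 1 (its accept is not ε-reachable, so the closure stops there)
  dc | d → new start ε-reaches every alternative's start; none of them accept ε, so the new accept is not reached: |closure| = 1 + 1 + 1 = 3
  a | c → new start ε-reaches every alternative's start; none of them accept ε, so the new accept is not reached: |closure| = 1 + 1 + 1 = 3
  (dc | d)b(a | c) → same as the first factor's closure: |closure| = 3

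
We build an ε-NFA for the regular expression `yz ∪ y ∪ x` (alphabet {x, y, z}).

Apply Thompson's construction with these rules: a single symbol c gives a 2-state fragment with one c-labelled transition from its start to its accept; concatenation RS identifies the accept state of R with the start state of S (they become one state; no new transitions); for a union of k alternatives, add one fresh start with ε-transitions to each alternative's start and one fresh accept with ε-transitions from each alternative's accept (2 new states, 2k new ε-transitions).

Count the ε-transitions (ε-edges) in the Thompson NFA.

6

Building bottom-up:
Each of the 4 symbol leaves contributes 0 ε-transitions.
  yz = 0 ε-transitions
  yz ∪ y ∪ x = 6 ε-transitions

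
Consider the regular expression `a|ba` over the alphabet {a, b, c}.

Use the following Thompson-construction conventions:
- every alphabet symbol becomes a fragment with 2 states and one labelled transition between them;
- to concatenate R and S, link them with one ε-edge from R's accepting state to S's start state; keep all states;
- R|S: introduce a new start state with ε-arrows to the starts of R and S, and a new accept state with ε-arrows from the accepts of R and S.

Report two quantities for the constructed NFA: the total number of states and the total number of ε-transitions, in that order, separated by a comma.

8, 5

Per subexpression:
Each of the 3 symbol leaves contributes 2 states and 0 ε-transitions.
  ba — 4 states, 1 ε-transition
  a|ba — 8 states, 5 ε-transitions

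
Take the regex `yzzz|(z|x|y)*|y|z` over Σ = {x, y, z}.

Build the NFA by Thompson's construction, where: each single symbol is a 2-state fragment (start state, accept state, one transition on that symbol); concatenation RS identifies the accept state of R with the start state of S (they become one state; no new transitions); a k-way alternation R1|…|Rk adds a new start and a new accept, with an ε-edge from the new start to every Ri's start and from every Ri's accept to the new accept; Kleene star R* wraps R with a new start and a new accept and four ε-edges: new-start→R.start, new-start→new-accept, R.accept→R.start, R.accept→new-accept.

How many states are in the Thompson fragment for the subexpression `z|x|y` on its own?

8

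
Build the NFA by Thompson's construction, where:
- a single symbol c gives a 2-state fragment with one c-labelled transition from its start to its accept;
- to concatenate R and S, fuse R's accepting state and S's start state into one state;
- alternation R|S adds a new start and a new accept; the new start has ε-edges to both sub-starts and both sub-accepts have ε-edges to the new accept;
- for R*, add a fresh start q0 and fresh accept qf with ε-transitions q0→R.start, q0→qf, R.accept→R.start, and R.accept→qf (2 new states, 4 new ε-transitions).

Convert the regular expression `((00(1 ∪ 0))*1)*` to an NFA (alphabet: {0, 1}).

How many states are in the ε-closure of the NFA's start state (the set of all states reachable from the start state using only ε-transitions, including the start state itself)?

Compute the ε-closure size of each fragment's start state recursively; a symbol fragment's start has no outgoing ε-edge, so its closure is just itself (size 1).
  1 ∪ 0 — |ε-closure| = 1 + 1 + 1 = 3 (the new accept is not ε-reachable since no branch accepts ε)
  00(1 ∪ 0) — same as the first factor's closure: |ε-closure| = 1
  (00(1 ∪ 0))* — new start has ε-edges to the inner start and to the new accept, so |ε-closure| = 2 + 1 = 3
  (00(1 ∪ 0))*1 — |ε-closure| = 3 + (1−1) = 3 (closure spills across the concat boundary because the left factor accepts ε)
  ((00(1 ∪ 0))*1)* — new start has ε-edges to the inner start and to the new accept, so |ε-closure| = 2 + 3 = 5

5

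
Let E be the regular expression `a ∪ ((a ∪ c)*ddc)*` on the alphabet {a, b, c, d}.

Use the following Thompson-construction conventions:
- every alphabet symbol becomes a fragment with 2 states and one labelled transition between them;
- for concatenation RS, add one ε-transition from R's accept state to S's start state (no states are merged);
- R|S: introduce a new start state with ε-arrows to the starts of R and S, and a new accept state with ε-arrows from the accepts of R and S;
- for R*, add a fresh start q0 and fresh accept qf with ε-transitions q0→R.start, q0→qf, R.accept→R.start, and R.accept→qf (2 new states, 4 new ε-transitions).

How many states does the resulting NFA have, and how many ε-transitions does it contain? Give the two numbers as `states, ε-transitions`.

20, 19

Recursing over subexpressions:
Each of the 6 symbol leaves contributes 2 states and 0 ε-transitions.
  a ∪ c : 6 states, 4 ε-transitions
  (a ∪ c)* : 8 states, 8 ε-transitions
  (a ∪ c)*ddc : 14 states, 11 ε-transitions
  ((a ∪ c)*ddc)* : 16 states, 15 ε-transitions
  a ∪ ((a ∪ c)*ddc)* : 20 states, 19 ε-transitions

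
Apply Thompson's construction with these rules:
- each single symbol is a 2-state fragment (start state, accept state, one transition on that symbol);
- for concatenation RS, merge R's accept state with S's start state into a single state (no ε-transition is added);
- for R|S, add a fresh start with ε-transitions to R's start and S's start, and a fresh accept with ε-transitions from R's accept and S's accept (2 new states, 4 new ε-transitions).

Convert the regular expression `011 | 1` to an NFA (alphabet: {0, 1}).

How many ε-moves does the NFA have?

4

Recursing over subexpressions:
Each of the 4 symbol leaves contributes 0 ε-transitions.
  011 = 0 ε-transitions
  011 | 1 = 4 ε-transitions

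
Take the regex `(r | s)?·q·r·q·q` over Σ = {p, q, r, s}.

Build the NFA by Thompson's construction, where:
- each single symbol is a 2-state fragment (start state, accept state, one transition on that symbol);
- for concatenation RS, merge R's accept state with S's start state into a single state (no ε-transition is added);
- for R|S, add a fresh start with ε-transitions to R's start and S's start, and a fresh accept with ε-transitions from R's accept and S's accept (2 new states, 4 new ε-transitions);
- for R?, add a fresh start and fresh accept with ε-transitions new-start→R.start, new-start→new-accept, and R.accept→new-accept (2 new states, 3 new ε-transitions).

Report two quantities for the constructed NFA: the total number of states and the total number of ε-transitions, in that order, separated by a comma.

12, 7

By structural recursion:
Each of the 6 symbol leaves contributes 2 states and 0 ε-transitions.
  r | s → 6 states, 4 ε-transitions
  (r | s)? → 8 states, 7 ε-transitions
  (r | s)?·q·r·q·q → 12 states, 7 ε-transitions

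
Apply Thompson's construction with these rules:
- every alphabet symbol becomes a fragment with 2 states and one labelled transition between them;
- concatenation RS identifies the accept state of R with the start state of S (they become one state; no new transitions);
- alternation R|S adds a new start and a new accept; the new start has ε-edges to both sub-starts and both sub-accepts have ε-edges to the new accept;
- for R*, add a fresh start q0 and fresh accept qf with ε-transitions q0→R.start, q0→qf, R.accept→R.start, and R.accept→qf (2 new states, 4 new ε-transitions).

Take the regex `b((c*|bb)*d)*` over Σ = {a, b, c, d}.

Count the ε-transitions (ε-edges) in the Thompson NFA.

16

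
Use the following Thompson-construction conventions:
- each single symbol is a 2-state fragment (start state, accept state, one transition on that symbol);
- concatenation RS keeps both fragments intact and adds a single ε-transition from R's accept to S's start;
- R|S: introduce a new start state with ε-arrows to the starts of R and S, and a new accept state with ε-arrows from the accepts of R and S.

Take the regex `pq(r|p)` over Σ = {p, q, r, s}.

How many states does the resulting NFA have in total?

10

Building bottom-up:
Each of the 4 symbol leaves contributes a 2-state fragment.
  r|p — 6 states
  pq(r|p) — 10 states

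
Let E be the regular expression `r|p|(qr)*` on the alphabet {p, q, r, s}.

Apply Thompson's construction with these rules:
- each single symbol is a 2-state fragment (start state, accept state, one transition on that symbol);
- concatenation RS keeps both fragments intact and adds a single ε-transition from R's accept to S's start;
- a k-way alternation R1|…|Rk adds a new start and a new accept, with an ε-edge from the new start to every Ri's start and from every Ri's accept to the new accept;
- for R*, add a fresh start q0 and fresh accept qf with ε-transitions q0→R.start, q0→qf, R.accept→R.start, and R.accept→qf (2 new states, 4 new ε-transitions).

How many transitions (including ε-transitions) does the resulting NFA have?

15

By structural recursion:
Each of the 4 symbol leaves contributes 1 transition (1 symbol, 0 ε).
  qr → 3 transitions (2 symbol, 1 ε)
  (qr)* → 7 transitions (2 symbol, 5 ε)
  r|p|(qr)* → 15 transitions (4 symbol, 11 ε)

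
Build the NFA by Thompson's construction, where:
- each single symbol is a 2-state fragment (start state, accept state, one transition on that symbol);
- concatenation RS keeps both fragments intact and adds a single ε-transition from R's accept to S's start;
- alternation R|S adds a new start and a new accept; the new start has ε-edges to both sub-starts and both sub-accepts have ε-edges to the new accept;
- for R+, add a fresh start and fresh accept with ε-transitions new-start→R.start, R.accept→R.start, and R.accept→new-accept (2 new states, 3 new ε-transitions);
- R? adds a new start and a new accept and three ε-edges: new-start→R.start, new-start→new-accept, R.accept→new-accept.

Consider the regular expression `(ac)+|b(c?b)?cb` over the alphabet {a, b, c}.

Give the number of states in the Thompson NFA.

Per subexpression:
Each of the 7 symbol leaves contributes a 2-state fragment.
  ac : 4 states
  (ac)+ : 6 states
  c? : 4 states
  c?b : 6 states
  (c?b)? : 8 states
  b(c?b)?cb : 14 states
  (ac)+|b(c?b)?cb : 22 states

22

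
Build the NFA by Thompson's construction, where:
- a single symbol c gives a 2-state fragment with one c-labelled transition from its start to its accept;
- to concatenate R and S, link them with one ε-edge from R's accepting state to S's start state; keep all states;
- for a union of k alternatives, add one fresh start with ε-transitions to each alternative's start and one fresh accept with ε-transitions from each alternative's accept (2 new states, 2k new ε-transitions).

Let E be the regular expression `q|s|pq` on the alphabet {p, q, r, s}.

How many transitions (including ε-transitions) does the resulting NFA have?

Per subexpression:
Each of the 4 symbol leaves contributes 1 transition (1 symbol, 0 ε).
  pq — 3 transitions (2 symbol, 1 ε)
  q|s|pq — 11 transitions (4 symbol, 7 ε)

11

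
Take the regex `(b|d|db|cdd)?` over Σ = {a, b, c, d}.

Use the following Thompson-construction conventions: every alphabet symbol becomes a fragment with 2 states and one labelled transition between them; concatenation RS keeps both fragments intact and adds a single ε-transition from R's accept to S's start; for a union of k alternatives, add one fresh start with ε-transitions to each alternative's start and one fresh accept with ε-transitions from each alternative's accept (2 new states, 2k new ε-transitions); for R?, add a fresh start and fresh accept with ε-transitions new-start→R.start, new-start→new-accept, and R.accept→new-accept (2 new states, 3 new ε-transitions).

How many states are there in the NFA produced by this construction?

18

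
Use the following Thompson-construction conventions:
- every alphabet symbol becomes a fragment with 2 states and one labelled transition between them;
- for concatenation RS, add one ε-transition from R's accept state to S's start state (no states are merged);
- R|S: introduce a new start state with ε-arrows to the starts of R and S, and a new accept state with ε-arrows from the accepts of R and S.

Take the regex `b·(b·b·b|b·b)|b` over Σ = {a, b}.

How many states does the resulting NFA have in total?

18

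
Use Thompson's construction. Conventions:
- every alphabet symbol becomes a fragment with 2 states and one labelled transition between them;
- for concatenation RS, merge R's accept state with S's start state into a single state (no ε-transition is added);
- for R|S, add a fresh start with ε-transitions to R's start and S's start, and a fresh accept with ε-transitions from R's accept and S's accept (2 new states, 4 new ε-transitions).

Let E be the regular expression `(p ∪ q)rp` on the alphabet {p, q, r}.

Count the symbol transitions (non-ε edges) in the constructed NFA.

Per subexpression:
Each of the 4 symbol leaves contributes exactly 1 symbol transition.
  p ∪ q = 2 symbol transitions
  (p ∪ q)rp = 4 symbol transitions

4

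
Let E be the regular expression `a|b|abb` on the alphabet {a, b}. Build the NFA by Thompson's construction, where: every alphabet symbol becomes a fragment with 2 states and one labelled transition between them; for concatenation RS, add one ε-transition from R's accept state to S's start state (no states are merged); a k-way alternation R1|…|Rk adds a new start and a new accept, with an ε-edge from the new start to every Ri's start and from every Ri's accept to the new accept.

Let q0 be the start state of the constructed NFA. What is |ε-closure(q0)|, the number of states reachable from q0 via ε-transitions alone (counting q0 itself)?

Work bottom-up. For each fragment F, track |ε-closure(F.start)| and whether F's accept lies in that closure (i.e. whether F accepts ε). A single-symbol fragment has closure size 1 and does not accept ε.
  abb → |ε-closure| equals the left operand's closure size = 1 (its accept is not ε-reachable, so the closure stops there)
  a|b|abb → new start ε-reaches every alternative's start; none of them accept ε, so the new accept is not reached: |ε-closure| = 1 + 1 + 1 + 1 = 4

4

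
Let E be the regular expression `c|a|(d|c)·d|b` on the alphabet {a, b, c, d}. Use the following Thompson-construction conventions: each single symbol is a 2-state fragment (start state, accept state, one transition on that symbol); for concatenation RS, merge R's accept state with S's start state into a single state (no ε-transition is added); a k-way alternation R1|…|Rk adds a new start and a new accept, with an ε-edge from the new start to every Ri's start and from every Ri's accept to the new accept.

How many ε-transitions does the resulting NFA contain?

12

Bottom-up over the parse tree:
Each of the 6 symbol leaves contributes 0 ε-transitions.
  d|c → 4 ε-transitions
  (d|c)·d → 4 ε-transitions
  c|a|(d|c)·d|b → 12 ε-transitions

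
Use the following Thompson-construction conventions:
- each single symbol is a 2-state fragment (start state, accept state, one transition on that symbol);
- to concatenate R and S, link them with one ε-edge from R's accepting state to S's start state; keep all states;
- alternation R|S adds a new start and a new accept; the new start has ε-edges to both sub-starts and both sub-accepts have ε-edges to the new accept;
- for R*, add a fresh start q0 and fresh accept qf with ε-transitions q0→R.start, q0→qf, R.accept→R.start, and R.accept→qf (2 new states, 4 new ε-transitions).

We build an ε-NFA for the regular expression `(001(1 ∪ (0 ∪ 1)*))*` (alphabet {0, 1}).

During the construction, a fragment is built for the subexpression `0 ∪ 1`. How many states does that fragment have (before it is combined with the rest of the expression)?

6

Fragment for `0 ∪ 1`:
Each of the 2 symbol leaves contributes a 2-state fragment.
  0 ∪ 1 — 6 states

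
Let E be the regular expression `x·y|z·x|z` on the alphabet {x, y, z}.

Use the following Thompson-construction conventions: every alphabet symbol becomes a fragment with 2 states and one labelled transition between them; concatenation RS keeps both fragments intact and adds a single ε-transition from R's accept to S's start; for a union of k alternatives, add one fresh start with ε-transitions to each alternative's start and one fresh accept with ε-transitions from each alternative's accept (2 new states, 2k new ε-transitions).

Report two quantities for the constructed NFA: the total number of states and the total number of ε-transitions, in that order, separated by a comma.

By structural recursion:
Each of the 5 symbol leaves contributes 2 states and 0 ε-transitions.
  x·y : 4 states, 1 ε-transition
  z·x : 4 states, 1 ε-transition
  x·y|z·x|z : 12 states, 8 ε-transitions

12, 8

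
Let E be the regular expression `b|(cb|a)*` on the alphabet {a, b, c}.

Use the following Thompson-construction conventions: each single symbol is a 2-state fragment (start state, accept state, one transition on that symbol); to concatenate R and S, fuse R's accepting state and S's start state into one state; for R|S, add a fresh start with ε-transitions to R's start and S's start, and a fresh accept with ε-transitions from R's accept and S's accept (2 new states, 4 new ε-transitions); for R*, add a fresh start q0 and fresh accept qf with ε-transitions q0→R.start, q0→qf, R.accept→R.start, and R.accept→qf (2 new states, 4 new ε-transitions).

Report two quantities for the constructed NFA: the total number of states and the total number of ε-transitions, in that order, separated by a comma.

13, 12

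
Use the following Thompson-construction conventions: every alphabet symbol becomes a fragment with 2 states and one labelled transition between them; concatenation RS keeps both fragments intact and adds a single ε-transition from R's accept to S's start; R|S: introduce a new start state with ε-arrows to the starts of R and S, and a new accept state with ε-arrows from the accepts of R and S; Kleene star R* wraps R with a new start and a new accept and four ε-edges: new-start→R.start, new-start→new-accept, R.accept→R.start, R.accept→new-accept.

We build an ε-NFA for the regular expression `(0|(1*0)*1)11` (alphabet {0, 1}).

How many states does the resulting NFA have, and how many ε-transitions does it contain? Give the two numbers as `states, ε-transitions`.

Building bottom-up:
Each of the 6 symbol leaves contributes 2 states and 0 ε-transitions.
  1* = 4 states, 4 ε-transitions
  1*0 = 6 states, 5 ε-transitions
  (1*0)* = 8 states, 9 ε-transitions
  (1*0)*1 = 10 states, 10 ε-transitions
  0|(1*0)*1 = 14 states, 14 ε-transitions
  (0|(1*0)*1)11 = 18 states, 16 ε-transitions

18, 16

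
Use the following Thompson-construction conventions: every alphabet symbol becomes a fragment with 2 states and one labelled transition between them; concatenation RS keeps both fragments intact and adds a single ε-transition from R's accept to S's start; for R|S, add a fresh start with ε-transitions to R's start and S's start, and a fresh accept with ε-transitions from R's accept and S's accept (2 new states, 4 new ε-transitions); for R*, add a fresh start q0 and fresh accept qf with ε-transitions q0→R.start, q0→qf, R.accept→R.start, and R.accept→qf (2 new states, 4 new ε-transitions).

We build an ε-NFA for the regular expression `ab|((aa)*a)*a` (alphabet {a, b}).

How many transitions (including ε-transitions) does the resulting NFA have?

22

Building bottom-up:
Each of the 6 symbol leaves contributes 1 transition (1 symbol, 0 ε).
  ab → 3 transitions (2 symbol, 1 ε)
  aa → 3 transitions (2 symbol, 1 ε)
  (aa)* → 7 transitions (2 symbol, 5 ε)
  (aa)*a → 9 transitions (3 symbol, 6 ε)
  ((aa)*a)* → 13 transitions (3 symbol, 10 ε)
  ((aa)*a)*a → 15 transitions (4 symbol, 11 ε)
  ab|((aa)*a)*a → 22 transitions (6 symbol, 16 ε)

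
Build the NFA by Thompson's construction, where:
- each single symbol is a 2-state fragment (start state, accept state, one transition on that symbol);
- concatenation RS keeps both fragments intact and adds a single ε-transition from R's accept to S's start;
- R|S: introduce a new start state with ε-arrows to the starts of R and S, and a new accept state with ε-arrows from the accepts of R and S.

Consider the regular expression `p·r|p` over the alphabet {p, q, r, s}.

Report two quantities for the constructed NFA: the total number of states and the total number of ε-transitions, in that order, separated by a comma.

8, 5

Building bottom-up:
Each of the 3 symbol leaves contributes 2 states and 0 ε-transitions.
  p·r — 4 states, 1 ε-transition
  p·r|p — 8 states, 5 ε-transitions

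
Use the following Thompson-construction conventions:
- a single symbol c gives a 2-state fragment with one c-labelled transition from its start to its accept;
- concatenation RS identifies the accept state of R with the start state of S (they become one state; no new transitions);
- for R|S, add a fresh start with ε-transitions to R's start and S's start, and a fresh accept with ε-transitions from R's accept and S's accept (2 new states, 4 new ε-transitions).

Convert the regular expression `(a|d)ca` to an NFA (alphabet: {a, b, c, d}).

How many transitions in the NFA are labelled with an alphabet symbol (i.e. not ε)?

4

Per subexpression:
Each of the 4 symbol leaves contributes exactly 1 symbol transition.
  a|d — 2 symbol transitions
  (a|d)ca — 4 symbol transitions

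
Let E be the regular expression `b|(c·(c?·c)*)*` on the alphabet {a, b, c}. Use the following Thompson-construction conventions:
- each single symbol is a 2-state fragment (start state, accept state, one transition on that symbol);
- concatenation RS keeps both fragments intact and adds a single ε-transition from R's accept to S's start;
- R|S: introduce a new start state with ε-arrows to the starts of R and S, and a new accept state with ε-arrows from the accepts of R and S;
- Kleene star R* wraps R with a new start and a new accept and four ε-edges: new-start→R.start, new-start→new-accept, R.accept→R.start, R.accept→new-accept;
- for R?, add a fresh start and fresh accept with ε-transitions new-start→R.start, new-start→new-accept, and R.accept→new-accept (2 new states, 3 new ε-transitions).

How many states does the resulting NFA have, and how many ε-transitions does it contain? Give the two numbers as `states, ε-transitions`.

16, 17

Bottom-up over the parse tree:
Each of the 4 symbol leaves contributes 2 states and 0 ε-transitions.
  c? = 4 states, 3 ε-transitions
  c?·c = 6 states, 4 ε-transitions
  (c?·c)* = 8 states, 8 ε-transitions
  c·(c?·c)* = 10 states, 9 ε-transitions
  (c·(c?·c)*)* = 12 states, 13 ε-transitions
  b|(c·(c?·c)*)* = 16 states, 17 ε-transitions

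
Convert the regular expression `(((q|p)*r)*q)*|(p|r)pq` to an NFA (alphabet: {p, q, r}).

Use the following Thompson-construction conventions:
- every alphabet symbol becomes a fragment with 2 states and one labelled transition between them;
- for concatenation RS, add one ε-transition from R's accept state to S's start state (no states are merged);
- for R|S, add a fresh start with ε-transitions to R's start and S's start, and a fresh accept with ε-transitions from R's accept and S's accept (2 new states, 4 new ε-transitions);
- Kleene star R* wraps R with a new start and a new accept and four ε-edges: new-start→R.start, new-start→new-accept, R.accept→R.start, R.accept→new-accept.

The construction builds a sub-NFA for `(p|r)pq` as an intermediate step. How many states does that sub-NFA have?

10

Fragment for `(p|r)pq`:
Each of the 4 symbol leaves contributes a 2-state fragment.
  p|r : 6 states
  (p|r)pq : 10 states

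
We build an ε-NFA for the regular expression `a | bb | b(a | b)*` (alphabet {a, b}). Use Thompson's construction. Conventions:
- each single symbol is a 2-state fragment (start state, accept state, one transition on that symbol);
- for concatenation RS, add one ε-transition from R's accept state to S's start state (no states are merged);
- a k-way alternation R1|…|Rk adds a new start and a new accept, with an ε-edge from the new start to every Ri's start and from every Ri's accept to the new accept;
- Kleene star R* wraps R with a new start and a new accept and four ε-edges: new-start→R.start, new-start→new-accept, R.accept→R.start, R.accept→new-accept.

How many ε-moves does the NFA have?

16

Recursing over subexpressions:
Each of the 6 symbol leaves contributes 0 ε-transitions.
  bb = 1 ε-transition
  a | b = 4 ε-transitions
  (a | b)* = 8 ε-transitions
  b(a | b)* = 9 ε-transitions
  a | bb | b(a | b)* = 16 ε-transitions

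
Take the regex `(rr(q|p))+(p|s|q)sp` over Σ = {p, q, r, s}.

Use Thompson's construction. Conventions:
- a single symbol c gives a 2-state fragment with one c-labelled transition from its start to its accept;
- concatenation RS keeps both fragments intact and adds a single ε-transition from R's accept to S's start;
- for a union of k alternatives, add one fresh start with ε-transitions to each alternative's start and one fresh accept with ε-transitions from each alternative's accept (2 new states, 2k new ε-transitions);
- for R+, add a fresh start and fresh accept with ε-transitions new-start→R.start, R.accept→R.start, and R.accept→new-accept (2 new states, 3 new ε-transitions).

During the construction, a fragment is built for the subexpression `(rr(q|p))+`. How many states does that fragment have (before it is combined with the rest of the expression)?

Fragment for `(rr(q|p))+`:
Each of the 4 symbol leaves contributes a 2-state fragment.
  q|p : 6 states
  rr(q|p) : 10 states
  (rr(q|p))+ : 12 states

12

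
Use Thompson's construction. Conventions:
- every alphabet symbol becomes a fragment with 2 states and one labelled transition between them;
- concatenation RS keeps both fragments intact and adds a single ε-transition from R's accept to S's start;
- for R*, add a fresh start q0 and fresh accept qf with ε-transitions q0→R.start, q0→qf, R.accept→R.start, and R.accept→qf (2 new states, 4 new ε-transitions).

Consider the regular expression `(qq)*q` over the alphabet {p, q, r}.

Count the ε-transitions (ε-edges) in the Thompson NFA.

6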